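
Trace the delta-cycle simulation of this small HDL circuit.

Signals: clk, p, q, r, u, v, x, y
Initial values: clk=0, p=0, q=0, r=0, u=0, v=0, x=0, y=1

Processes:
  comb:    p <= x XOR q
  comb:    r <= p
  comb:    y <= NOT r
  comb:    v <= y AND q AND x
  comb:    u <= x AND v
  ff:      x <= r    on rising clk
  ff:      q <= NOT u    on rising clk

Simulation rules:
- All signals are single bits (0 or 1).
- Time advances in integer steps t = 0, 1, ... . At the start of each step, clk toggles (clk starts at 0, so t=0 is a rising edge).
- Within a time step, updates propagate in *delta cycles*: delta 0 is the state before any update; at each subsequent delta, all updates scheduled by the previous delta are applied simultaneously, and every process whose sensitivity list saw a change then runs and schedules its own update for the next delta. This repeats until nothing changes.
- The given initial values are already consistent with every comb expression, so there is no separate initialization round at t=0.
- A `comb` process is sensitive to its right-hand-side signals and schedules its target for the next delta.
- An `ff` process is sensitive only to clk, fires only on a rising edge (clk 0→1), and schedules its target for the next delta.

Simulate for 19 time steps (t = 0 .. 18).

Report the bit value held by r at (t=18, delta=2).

0

[bits: clk,r,x,u,y,p,q,v]
t=0: Δ0=00001000 Δ1=10001000 Δ2=10001010 Δ3=10001110 Δ4=11001110 Δ5=11000110 | 5Δ
t=1: Δ0=11000110 Δ1=01000110 | 1Δ
t=2: Δ0=01000110 Δ1=11000110 Δ2=11100110 Δ3=11100010 Δ4=10100010 Δ5=10101010 Δ6=10101011 Δ7=10111011 | 7Δ
t=3: Δ0=10111011 Δ1=00111011 | 1Δ
t=4: Δ0=00111011 Δ1=10111011 Δ2=10011001 Δ3=10001000 | 3Δ
t=5: Δ0=10001000 Δ1=00001000 | 1Δ
t=6: Δ0=00001000 Δ1=10001000 Δ2=10001010 Δ3=10001110 Δ4=11001110 Δ5=11000110 | 5Δ
t=7: Δ0=11000110 Δ1=01000110 | 1Δ
t=8: Δ0=01000110 Δ1=11000110 Δ2=11100110 Δ3=11100010 Δ4=10100010 Δ5=10101010 Δ6=10101011 Δ7=10111011 | 7Δ
t=9: Δ0=10111011 Δ1=00111011 | 1Δ
t=10: Δ0=00111011 Δ1=10111011 Δ2=10011001 Δ3=10001000 | 3Δ
t=11: Δ0=10001000 Δ1=00001000 | 1Δ
t=12: Δ0=00001000 Δ1=10001000 Δ2=10001010 Δ3=10001110 Δ4=11001110 Δ5=11000110 | 5Δ
t=13: Δ0=11000110 Δ1=01000110 | 1Δ
t=14: Δ0=01000110 Δ1=11000110 Δ2=11100110 Δ3=11100010 Δ4=10100010 Δ5=10101010 Δ6=10101011 Δ7=10111011 | 7Δ
t=15: Δ0=10111011 Δ1=00111011 | 1Δ
t=16: Δ0=00111011 Δ1=10111011 Δ2=10011001 Δ3=10001000 | 3Δ
t=17: Δ0=10001000 Δ1=00001000 | 1Δ
t=18: Δ0=00001000 Δ1=10001000 Δ2=10001010 Δ3=10001110 Δ4=11001110 Δ5=11000110 | 5Δ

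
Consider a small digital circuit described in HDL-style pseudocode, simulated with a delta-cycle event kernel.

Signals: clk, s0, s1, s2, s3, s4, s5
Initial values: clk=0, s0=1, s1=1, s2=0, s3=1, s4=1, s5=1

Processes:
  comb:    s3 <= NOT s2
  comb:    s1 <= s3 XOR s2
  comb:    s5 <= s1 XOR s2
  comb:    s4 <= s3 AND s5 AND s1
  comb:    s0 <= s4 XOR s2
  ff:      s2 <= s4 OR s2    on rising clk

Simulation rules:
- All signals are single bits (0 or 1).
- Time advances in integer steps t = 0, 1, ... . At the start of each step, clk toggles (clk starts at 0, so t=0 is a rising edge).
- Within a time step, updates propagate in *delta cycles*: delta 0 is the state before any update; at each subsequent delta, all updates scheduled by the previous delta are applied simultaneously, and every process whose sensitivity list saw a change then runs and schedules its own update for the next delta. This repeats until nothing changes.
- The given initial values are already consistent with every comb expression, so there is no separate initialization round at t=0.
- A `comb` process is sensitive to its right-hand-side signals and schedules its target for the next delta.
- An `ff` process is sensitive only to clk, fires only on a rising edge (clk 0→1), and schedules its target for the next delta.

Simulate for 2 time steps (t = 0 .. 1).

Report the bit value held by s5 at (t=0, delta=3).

0

t0.Δ0 s4=1 s2=0 s1=1 s0=1 s3=1 s5=1 clk=0
t0.Δ1 s4=1 s2=0 s1=1 s0=1 s3=1 s5=1 clk=1
t0.Δ2 s4=1 s2=1 s1=1 s0=1 s3=1 s5=1 clk=1
t0.Δ3 s4=1 s2=1 s1=0 s0=0 s3=0 s5=0 clk=1
t0.Δ4 s4=0 s2=1 s1=1 s0=0 s3=0 s5=1 clk=1
t0.Δ5 s4=0 s2=1 s1=1 s0=1 s3=0 s5=0 clk=1
t1.Δ0 s4=0 s2=1 s1=1 s0=1 s3=0 s5=0 clk=1
t1.Δ1 s4=0 s2=1 s1=1 s0=1 s3=0 s5=0 clk=0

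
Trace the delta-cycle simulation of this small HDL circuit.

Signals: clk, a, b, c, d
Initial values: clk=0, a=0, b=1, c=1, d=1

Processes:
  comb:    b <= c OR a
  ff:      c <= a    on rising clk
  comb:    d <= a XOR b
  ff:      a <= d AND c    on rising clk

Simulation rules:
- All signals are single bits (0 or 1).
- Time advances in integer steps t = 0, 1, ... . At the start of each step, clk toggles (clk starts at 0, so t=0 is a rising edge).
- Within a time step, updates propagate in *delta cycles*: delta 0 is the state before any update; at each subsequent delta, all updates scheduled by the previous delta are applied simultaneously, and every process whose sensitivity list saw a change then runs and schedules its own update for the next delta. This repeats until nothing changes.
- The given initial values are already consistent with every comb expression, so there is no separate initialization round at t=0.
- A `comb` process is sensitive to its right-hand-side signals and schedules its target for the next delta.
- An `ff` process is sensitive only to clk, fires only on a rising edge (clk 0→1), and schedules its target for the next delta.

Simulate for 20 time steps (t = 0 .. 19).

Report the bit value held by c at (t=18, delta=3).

1

t=0 Δ0: clk=0 b=1 c=1 a=0 d=1
  Δ1: clk:0→1
  Δ2: c:1→0, a:0→1
  Δ3: d:1→0
  (3Δ to stable)
t=1 Δ0: clk=1 b=1 c=0 a=1 d=0
  Δ1: clk:1→0
  (1Δ to stable)
t=2 Δ0: clk=0 b=1 c=0 a=1 d=0
  Δ1: clk:0→1
  Δ2: c:0→1, a:1→0
  Δ3: d:0→1
  (3Δ to stable)
t=3 Δ0: clk=1 b=1 c=1 a=0 d=1
  Δ1: clk:1→0
  (1Δ to stable)
t=4 Δ0: clk=0 b=1 c=1 a=0 d=1
  Δ1: clk:0→1
  Δ2: c:1→0, a:0→1
  Δ3: d:1→0
  (3Δ to stable)
t=5 Δ0: clk=1 b=1 c=0 a=1 d=0
  Δ1: clk:1→0
  (1Δ to stable)
t=6 Δ0: clk=0 b=1 c=0 a=1 d=0
  Δ1: clk:0→1
  Δ2: c:0→1, a:1→0
  Δ3: d:0→1
  (3Δ to stable)
t=7 Δ0: clk=1 b=1 c=1 a=0 d=1
  Δ1: clk:1→0
  (1Δ to stable)
t=8 Δ0: clk=0 b=1 c=1 a=0 d=1
  Δ1: clk:0→1
  Δ2: c:1→0, a:0→1
  Δ3: d:1→0
  (3Δ to stable)
t=9 Δ0: clk=1 b=1 c=0 a=1 d=0
  Δ1: clk:1→0
  (1Δ to stable)
t=10 Δ0: clk=0 b=1 c=0 a=1 d=0
  Δ1: clk:0→1
  Δ2: c:0→1, a:1→0
  Δ3: d:0→1
  (3Δ to stable)
t=11 Δ0: clk=1 b=1 c=1 a=0 d=1
  Δ1: clk:1→0
  (1Δ to stable)
t=12 Δ0: clk=0 b=1 c=1 a=0 d=1
  Δ1: clk:0→1
  Δ2: c:1→0, a:0→1
  Δ3: d:1→0
  (3Δ to stable)
t=13 Δ0: clk=1 b=1 c=0 a=1 d=0
  Δ1: clk:1→0
  (1Δ to stable)
t=14 Δ0: clk=0 b=1 c=0 a=1 d=0
  Δ1: clk:0→1
  Δ2: c:0→1, a:1→0
  Δ3: d:0→1
  (3Δ to stable)
t=15 Δ0: clk=1 b=1 c=1 a=0 d=1
  Δ1: clk:1→0
  (1Δ to stable)
t=16 Δ0: clk=0 b=1 c=1 a=0 d=1
  Δ1: clk:0→1
  Δ2: c:1→0, a:0→1
  Δ3: d:1→0
  (3Δ to stable)
t=17 Δ0: clk=1 b=1 c=0 a=1 d=0
  Δ1: clk:1→0
  (1Δ to stable)
t=18 Δ0: clk=0 b=1 c=0 a=1 d=0
  Δ1: clk:0→1
  Δ2: c:0→1, a:1→0
  Δ3: d:0→1
  (3Δ to stable)
t=19 Δ0: clk=1 b=1 c=1 a=0 d=1
  Δ1: clk:1→0
  (1Δ to stable)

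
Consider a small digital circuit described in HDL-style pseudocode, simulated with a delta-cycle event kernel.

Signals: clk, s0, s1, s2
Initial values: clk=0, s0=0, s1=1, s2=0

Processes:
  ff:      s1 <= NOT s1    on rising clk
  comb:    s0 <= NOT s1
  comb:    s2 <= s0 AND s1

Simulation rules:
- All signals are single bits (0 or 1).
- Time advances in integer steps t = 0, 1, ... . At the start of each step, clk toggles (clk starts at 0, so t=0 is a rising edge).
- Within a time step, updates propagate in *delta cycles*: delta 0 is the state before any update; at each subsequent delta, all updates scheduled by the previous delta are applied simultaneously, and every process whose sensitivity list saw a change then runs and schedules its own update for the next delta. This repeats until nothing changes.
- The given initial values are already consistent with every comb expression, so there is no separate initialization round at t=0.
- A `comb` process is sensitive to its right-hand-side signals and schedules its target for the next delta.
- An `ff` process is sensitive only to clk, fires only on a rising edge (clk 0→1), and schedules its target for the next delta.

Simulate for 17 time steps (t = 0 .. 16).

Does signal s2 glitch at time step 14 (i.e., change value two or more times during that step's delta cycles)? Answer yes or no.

t0.Δ0 s2=0 s0=0 s1=1 clk=0
t0.Δ1 s2=0 s0=0 s1=1 clk=1
t0.Δ2 s2=0 s0=0 s1=0 clk=1
t0.Δ3 s2=0 s0=1 s1=0 clk=1
t1.Δ0 s2=0 s0=1 s1=0 clk=1
t1.Δ1 s2=0 s0=1 s1=0 clk=0
t2.Δ0 s2=0 s0=1 s1=0 clk=0
t2.Δ1 s2=0 s0=1 s1=0 clk=1
t2.Δ2 s2=0 s0=1 s1=1 clk=1
t2.Δ3 s2=1 s0=0 s1=1 clk=1
t2.Δ4 s2=0 s0=0 s1=1 clk=1
t3.Δ0 s2=0 s0=0 s1=1 clk=1
t3.Δ1 s2=0 s0=0 s1=1 clk=0
t4.Δ0 s2=0 s0=0 s1=1 clk=0
t4.Δ1 s2=0 s0=0 s1=1 clk=1
t4.Δ2 s2=0 s0=0 s1=0 clk=1
t4.Δ3 s2=0 s0=1 s1=0 clk=1
t5.Δ0 s2=0 s0=1 s1=0 clk=1
t5.Δ1 s2=0 s0=1 s1=0 clk=0
t6.Δ0 s2=0 s0=1 s1=0 clk=0
t6.Δ1 s2=0 s0=1 s1=0 clk=1
t6.Δ2 s2=0 s0=1 s1=1 clk=1
t6.Δ3 s2=1 s0=0 s1=1 clk=1
t6.Δ4 s2=0 s0=0 s1=1 clk=1
t7.Δ0 s2=0 s0=0 s1=1 clk=1
t7.Δ1 s2=0 s0=0 s1=1 clk=0
t8.Δ0 s2=0 s0=0 s1=1 clk=0
t8.Δ1 s2=0 s0=0 s1=1 clk=1
t8.Δ2 s2=0 s0=0 s1=0 clk=1
t8.Δ3 s2=0 s0=1 s1=0 clk=1
t9.Δ0 s2=0 s0=1 s1=0 clk=1
t9.Δ1 s2=0 s0=1 s1=0 clk=0
t10.Δ0 s2=0 s0=1 s1=0 clk=0
t10.Δ1 s2=0 s0=1 s1=0 clk=1
t10.Δ2 s2=0 s0=1 s1=1 clk=1
t10.Δ3 s2=1 s0=0 s1=1 clk=1
t10.Δ4 s2=0 s0=0 s1=1 clk=1
t11.Δ0 s2=0 s0=0 s1=1 clk=1
t11.Δ1 s2=0 s0=0 s1=1 clk=0
t12.Δ0 s2=0 s0=0 s1=1 clk=0
t12.Δ1 s2=0 s0=0 s1=1 clk=1
t12.Δ2 s2=0 s0=0 s1=0 clk=1
t12.Δ3 s2=0 s0=1 s1=0 clk=1
t13.Δ0 s2=0 s0=1 s1=0 clk=1
t13.Δ1 s2=0 s0=1 s1=0 clk=0
t14.Δ0 s2=0 s0=1 s1=0 clk=0
t14.Δ1 s2=0 s0=1 s1=0 clk=1
t14.Δ2 s2=0 s0=1 s1=1 clk=1
t14.Δ3 s2=1 s0=0 s1=1 clk=1
t14.Δ4 s2=0 s0=0 s1=1 clk=1
t15.Δ0 s2=0 s0=0 s1=1 clk=1
t15.Δ1 s2=0 s0=0 s1=1 clk=0
t16.Δ0 s2=0 s0=0 s1=1 clk=0
t16.Δ1 s2=0 s0=0 s1=1 clk=1
t16.Δ2 s2=0 s0=0 s1=0 clk=1
t16.Δ3 s2=0 s0=1 s1=0 clk=1

yes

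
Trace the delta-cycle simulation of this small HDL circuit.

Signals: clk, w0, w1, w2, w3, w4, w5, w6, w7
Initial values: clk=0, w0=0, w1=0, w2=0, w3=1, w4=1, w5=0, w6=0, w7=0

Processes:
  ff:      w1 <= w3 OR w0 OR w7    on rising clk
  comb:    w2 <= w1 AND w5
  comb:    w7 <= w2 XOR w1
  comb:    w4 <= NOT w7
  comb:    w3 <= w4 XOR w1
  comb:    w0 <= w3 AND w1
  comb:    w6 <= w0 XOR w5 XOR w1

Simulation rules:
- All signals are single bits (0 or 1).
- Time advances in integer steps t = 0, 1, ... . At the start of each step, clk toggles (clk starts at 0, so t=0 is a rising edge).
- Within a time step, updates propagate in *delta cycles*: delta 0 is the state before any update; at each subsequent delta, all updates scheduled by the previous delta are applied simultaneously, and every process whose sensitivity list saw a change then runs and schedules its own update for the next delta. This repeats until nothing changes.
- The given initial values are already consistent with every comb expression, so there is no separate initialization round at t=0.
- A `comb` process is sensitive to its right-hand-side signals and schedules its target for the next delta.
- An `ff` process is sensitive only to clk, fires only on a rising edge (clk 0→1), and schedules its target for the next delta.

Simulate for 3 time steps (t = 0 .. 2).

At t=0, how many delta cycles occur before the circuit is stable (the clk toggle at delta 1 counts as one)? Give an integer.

[bits: clk,w2,w6,w3,w0,w7,w1,w4,w5]
t=0: Δ0=000100010 Δ1=100100010 Δ2=100100110 Δ3=101011110 Δ4=100001100 Δ5=101101100 Δ6=101111100 Δ7=100111100 | 7Δ
t=1: Δ0=100111100 Δ1=000111100 | 1Δ
t=2: Δ0=000111100 Δ1=100111100 | 1Δ

7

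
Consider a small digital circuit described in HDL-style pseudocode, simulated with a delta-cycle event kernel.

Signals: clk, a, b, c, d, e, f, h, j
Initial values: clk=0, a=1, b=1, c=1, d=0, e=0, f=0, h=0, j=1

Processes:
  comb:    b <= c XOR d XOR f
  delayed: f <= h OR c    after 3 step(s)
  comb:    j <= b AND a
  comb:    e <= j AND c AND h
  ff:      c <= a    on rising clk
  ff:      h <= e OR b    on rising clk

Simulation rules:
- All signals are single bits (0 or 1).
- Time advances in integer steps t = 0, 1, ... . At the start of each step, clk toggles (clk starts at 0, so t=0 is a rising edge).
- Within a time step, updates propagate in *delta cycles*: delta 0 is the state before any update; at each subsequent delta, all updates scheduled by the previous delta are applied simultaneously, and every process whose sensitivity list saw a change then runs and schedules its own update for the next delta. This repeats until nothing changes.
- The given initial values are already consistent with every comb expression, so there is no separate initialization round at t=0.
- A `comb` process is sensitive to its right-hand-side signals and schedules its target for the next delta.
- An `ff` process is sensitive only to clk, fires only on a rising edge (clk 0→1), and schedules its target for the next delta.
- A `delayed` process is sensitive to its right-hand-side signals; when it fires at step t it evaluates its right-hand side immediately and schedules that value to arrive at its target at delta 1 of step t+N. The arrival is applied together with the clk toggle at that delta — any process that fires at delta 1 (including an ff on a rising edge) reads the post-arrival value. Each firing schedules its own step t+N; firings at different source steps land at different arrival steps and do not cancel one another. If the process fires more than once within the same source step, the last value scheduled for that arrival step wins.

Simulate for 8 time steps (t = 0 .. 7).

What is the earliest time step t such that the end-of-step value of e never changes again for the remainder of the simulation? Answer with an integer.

3

t0.Δ0 a=1 f=0 clk=0 b=1 h=0 d=0 c=1 j=1 e=0
t0.Δ1 a=1 f=0 clk=1 b=1 h=0 d=0 c=1 j=1 e=0
t0.Δ2 a=1 f=0 clk=1 b=1 h=1 d=0 c=1 j=1 e=0
t0.Δ3 a=1 f=0 clk=1 b=1 h=1 d=0 c=1 j=1 e=1
t1.Δ0 a=1 f=0 clk=1 b=1 h=1 d=0 c=1 j=1 e=1
t1.Δ1 a=1 f=0 clk=0 b=1 h=1 d=0 c=1 j=1 e=1
t2.Δ0 a=1 f=0 clk=0 b=1 h=1 d=0 c=1 j=1 e=1
t2.Δ1 a=1 f=0 clk=1 b=1 h=1 d=0 c=1 j=1 e=1
t3.Δ0 a=1 f=0 clk=1 b=1 h=1 d=0 c=1 j=1 e=1
t3.Δ1 a=1 f=1 clk=0 b=1 h=1 d=0 c=1 j=1 e=1
t3.Δ2 a=1 f=1 clk=0 b=0 h=1 d=0 c=1 j=1 e=1
t3.Δ3 a=1 f=1 clk=0 b=0 h=1 d=0 c=1 j=0 e=1
t3.Δ4 a=1 f=1 clk=0 b=0 h=1 d=0 c=1 j=0 e=0
t4.Δ0 a=1 f=1 clk=0 b=0 h=1 d=0 c=1 j=0 e=0
t4.Δ1 a=1 f=1 clk=1 b=0 h=1 d=0 c=1 j=0 e=0
t4.Δ2 a=1 f=1 clk=1 b=0 h=0 d=0 c=1 j=0 e=0
t5.Δ0 a=1 f=1 clk=1 b=0 h=0 d=0 c=1 j=0 e=0
t5.Δ1 a=1 f=1 clk=0 b=0 h=0 d=0 c=1 j=0 e=0
t6.Δ0 a=1 f=1 clk=0 b=0 h=0 d=0 c=1 j=0 e=0
t6.Δ1 a=1 f=1 clk=1 b=0 h=0 d=0 c=1 j=0 e=0
t7.Δ0 a=1 f=1 clk=1 b=0 h=0 d=0 c=1 j=0 e=0
t7.Δ1 a=1 f=1 clk=0 b=0 h=0 d=0 c=1 j=0 e=0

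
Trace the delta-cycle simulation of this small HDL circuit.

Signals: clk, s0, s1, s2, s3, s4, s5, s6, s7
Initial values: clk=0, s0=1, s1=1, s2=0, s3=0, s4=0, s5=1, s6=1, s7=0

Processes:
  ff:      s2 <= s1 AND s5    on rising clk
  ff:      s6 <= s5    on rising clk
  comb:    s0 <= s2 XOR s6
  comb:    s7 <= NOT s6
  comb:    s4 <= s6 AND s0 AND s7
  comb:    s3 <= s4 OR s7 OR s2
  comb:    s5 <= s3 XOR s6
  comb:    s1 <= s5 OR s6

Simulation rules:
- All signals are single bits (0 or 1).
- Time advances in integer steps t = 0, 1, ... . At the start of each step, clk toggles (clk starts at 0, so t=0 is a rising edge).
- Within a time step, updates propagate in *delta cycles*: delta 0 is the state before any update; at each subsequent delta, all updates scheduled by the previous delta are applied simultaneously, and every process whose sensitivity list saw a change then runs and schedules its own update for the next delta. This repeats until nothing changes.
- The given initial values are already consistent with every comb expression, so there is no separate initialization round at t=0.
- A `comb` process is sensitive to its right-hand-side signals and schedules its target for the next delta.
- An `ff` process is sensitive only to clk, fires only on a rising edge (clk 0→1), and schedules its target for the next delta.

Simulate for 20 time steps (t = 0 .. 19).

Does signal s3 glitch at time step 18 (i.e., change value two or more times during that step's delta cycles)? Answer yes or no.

[bits: s5,clk,s3,s6,s0,s4,s1,s7,s2]
t=0: Δ0=100110100 Δ1=110110100 Δ2=110110101 Δ3=111100101 Δ4=011100101 | 4Δ
t=1: Δ0=011100101 Δ1=001100101 | 1Δ
t=2: Δ0=001100101 Δ1=011100101 Δ2=011000100 Δ3=110000010 Δ4=011000110 Δ5=111000010 Δ6=111000110 | 6Δ
t=3: Δ0=111000110 Δ1=101000110 | 1Δ
t=4: Δ0=101000110 Δ1=111000110 Δ2=111100111 Δ3=011100101 | 3Δ
t=5: Δ0=011100101 Δ1=001100101 | 1Δ
t=6: Δ0=001100101 Δ1=011100101 Δ2=011000100 Δ3=110000010 Δ4=011000110 Δ5=111000010 Δ6=111000110 | 6Δ
t=7: Δ0=111000110 Δ1=101000110 | 1Δ
t=8: Δ0=101000110 Δ1=111000110 Δ2=111100111 Δ3=011100101 | 3Δ
t=9: Δ0=011100101 Δ1=001100101 | 1Δ
t=10: Δ0=001100101 Δ1=011100101 Δ2=011000100 Δ3=110000010 Δ4=011000110 Δ5=111000010 Δ6=111000110 | 6Δ
t=11: Δ0=111000110 Δ1=101000110 | 1Δ
t=12: Δ0=101000110 Δ1=111000110 Δ2=111100111 Δ3=011100101 | 3Δ
t=13: Δ0=011100101 Δ1=001100101 | 1Δ
t=14: Δ0=001100101 Δ1=011100101 Δ2=011000100 Δ3=110000010 Δ4=011000110 Δ5=111000010 Δ6=111000110 | 6Δ
t=15: Δ0=111000110 Δ1=101000110 | 1Δ
t=16: Δ0=101000110 Δ1=111000110 Δ2=111100111 Δ3=011100101 | 3Δ
t=17: Δ0=011100101 Δ1=001100101 | 1Δ
t=18: Δ0=001100101 Δ1=011100101 Δ2=011000100 Δ3=110000010 Δ4=011000110 Δ5=111000010 Δ6=111000110 | 6Δ
t=19: Δ0=111000110 Δ1=101000110 | 1Δ

yes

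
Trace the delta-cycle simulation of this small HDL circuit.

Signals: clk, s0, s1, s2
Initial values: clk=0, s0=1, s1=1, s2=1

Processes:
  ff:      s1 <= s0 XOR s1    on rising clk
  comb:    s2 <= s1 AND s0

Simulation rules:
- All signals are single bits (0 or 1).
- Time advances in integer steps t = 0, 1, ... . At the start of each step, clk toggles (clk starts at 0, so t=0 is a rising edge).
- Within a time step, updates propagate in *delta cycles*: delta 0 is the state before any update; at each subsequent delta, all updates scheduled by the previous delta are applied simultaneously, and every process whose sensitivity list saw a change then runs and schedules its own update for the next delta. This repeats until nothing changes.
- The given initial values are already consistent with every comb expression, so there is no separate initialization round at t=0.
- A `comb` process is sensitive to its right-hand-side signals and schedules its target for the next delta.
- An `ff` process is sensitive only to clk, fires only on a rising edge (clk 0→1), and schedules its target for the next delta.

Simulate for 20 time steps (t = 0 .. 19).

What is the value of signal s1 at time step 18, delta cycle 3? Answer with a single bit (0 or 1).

t0.Δ0 s0=1 s1=1 s2=1 clk=0
t0.Δ1 s0=1 s1=1 s2=1 clk=1
t0.Δ2 s0=1 s1=0 s2=1 clk=1
t0.Δ3 s0=1 s1=0 s2=0 clk=1
t1.Δ0 s0=1 s1=0 s2=0 clk=1
t1.Δ1 s0=1 s1=0 s2=0 clk=0
t2.Δ0 s0=1 s1=0 s2=0 clk=0
t2.Δ1 s0=1 s1=0 s2=0 clk=1
t2.Δ2 s0=1 s1=1 s2=0 clk=1
t2.Δ3 s0=1 s1=1 s2=1 clk=1
t3.Δ0 s0=1 s1=1 s2=1 clk=1
t3.Δ1 s0=1 s1=1 s2=1 clk=0
t4.Δ0 s0=1 s1=1 s2=1 clk=0
t4.Δ1 s0=1 s1=1 s2=1 clk=1
t4.Δ2 s0=1 s1=0 s2=1 clk=1
t4.Δ3 s0=1 s1=0 s2=0 clk=1
t5.Δ0 s0=1 s1=0 s2=0 clk=1
t5.Δ1 s0=1 s1=0 s2=0 clk=0
t6.Δ0 s0=1 s1=0 s2=0 clk=0
t6.Δ1 s0=1 s1=0 s2=0 clk=1
t6.Δ2 s0=1 s1=1 s2=0 clk=1
t6.Δ3 s0=1 s1=1 s2=1 clk=1
t7.Δ0 s0=1 s1=1 s2=1 clk=1
t7.Δ1 s0=1 s1=1 s2=1 clk=0
t8.Δ0 s0=1 s1=1 s2=1 clk=0
t8.Δ1 s0=1 s1=1 s2=1 clk=1
t8.Δ2 s0=1 s1=0 s2=1 clk=1
t8.Δ3 s0=1 s1=0 s2=0 clk=1
t9.Δ0 s0=1 s1=0 s2=0 clk=1
t9.Δ1 s0=1 s1=0 s2=0 clk=0
t10.Δ0 s0=1 s1=0 s2=0 clk=0
t10.Δ1 s0=1 s1=0 s2=0 clk=1
t10.Δ2 s0=1 s1=1 s2=0 clk=1
t10.Δ3 s0=1 s1=1 s2=1 clk=1
t11.Δ0 s0=1 s1=1 s2=1 clk=1
t11.Δ1 s0=1 s1=1 s2=1 clk=0
t12.Δ0 s0=1 s1=1 s2=1 clk=0
t12.Δ1 s0=1 s1=1 s2=1 clk=1
t12.Δ2 s0=1 s1=0 s2=1 clk=1
t12.Δ3 s0=1 s1=0 s2=0 clk=1
t13.Δ0 s0=1 s1=0 s2=0 clk=1
t13.Δ1 s0=1 s1=0 s2=0 clk=0
t14.Δ0 s0=1 s1=0 s2=0 clk=0
t14.Δ1 s0=1 s1=0 s2=0 clk=1
t14.Δ2 s0=1 s1=1 s2=0 clk=1
t14.Δ3 s0=1 s1=1 s2=1 clk=1
t15.Δ0 s0=1 s1=1 s2=1 clk=1
t15.Δ1 s0=1 s1=1 s2=1 clk=0
t16.Δ0 s0=1 s1=1 s2=1 clk=0
t16.Δ1 s0=1 s1=1 s2=1 clk=1
t16.Δ2 s0=1 s1=0 s2=1 clk=1
t16.Δ3 s0=1 s1=0 s2=0 clk=1
t17.Δ0 s0=1 s1=0 s2=0 clk=1
t17.Δ1 s0=1 s1=0 s2=0 clk=0
t18.Δ0 s0=1 s1=0 s2=0 clk=0
t18.Δ1 s0=1 s1=0 s2=0 clk=1
t18.Δ2 s0=1 s1=1 s2=0 clk=1
t18.Δ3 s0=1 s1=1 s2=1 clk=1
t19.Δ0 s0=1 s1=1 s2=1 clk=1
t19.Δ1 s0=1 s1=1 s2=1 clk=0

1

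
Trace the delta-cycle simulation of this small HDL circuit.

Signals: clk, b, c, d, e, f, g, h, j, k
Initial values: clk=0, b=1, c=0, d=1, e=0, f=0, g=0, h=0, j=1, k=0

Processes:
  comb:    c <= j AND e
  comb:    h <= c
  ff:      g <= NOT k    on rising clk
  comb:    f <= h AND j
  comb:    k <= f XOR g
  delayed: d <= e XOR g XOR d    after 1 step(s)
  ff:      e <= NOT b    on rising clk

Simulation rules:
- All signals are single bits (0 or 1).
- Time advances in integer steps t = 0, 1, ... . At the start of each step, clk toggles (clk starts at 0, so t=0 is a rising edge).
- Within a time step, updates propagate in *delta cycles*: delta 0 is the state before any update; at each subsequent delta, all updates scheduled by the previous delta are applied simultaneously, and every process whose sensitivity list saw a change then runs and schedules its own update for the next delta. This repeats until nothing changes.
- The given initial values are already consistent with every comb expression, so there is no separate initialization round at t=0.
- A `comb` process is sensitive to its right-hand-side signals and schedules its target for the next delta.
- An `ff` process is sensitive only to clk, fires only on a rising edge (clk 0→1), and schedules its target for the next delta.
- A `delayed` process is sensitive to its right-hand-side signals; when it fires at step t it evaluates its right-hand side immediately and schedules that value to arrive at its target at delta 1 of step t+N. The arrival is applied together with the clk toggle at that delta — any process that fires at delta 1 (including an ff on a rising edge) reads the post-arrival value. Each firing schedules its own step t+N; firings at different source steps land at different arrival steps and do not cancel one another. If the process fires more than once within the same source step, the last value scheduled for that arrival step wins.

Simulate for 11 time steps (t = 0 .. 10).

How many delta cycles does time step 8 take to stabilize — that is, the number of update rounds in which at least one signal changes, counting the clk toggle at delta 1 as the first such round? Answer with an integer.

3

t0.Δ0 f=0 k=0 clk=0 g=0 b=1 j=1 d=1 h=0 c=0 e=0
t0.Δ1 f=0 k=0 clk=1 g=0 b=1 j=1 d=1 h=0 c=0 e=0
t0.Δ2 f=0 k=0 clk=1 g=1 b=1 j=1 d=1 h=0 c=0 e=0
t0.Δ3 f=0 k=1 clk=1 g=1 b=1 j=1 d=1 h=0 c=0 e=0
t1.Δ0 f=0 k=1 clk=1 g=1 b=1 j=1 d=1 h=0 c=0 e=0
t1.Δ1 f=0 k=1 clk=0 g=1 b=1 j=1 d=0 h=0 c=0 e=0
t2.Δ0 f=0 k=1 clk=0 g=1 b=1 j=1 d=0 h=0 c=0 e=0
t2.Δ1 f=0 k=1 clk=1 g=1 b=1 j=1 d=1 h=0 c=0 e=0
t2.Δ2 f=0 k=1 clk=1 g=0 b=1 j=1 d=1 h=0 c=0 e=0
t2.Δ3 f=0 k=0 clk=1 g=0 b=1 j=1 d=1 h=0 c=0 e=0
t3.Δ0 f=0 k=0 clk=1 g=0 b=1 j=1 d=1 h=0 c=0 e=0
t3.Δ1 f=0 k=0 clk=0 g=0 b=1 j=1 d=1 h=0 c=0 e=0
t4.Δ0 f=0 k=0 clk=0 g=0 b=1 j=1 d=1 h=0 c=0 e=0
t4.Δ1 f=0 k=0 clk=1 g=0 b=1 j=1 d=1 h=0 c=0 e=0
t4.Δ2 f=0 k=0 clk=1 g=1 b=1 j=1 d=1 h=0 c=0 e=0
t4.Δ3 f=0 k=1 clk=1 g=1 b=1 j=1 d=1 h=0 c=0 e=0
t5.Δ0 f=0 k=1 clk=1 g=1 b=1 j=1 d=1 h=0 c=0 e=0
t5.Δ1 f=0 k=1 clk=0 g=1 b=1 j=1 d=0 h=0 c=0 e=0
t6.Δ0 f=0 k=1 clk=0 g=1 b=1 j=1 d=0 h=0 c=0 e=0
t6.Δ1 f=0 k=1 clk=1 g=1 b=1 j=1 d=1 h=0 c=0 e=0
t6.Δ2 f=0 k=1 clk=1 g=0 b=1 j=1 d=1 h=0 c=0 e=0
t6.Δ3 f=0 k=0 clk=1 g=0 b=1 j=1 d=1 h=0 c=0 e=0
t7.Δ0 f=0 k=0 clk=1 g=0 b=1 j=1 d=1 h=0 c=0 e=0
t7.Δ1 f=0 k=0 clk=0 g=0 b=1 j=1 d=1 h=0 c=0 e=0
t8.Δ0 f=0 k=0 clk=0 g=0 b=1 j=1 d=1 h=0 c=0 e=0
t8.Δ1 f=0 k=0 clk=1 g=0 b=1 j=1 d=1 h=0 c=0 e=0
t8.Δ2 f=0 k=0 clk=1 g=1 b=1 j=1 d=1 h=0 c=0 e=0
t8.Δ3 f=0 k=1 clk=1 g=1 b=1 j=1 d=1 h=0 c=0 e=0
t9.Δ0 f=0 k=1 clk=1 g=1 b=1 j=1 d=1 h=0 c=0 e=0
t9.Δ1 f=0 k=1 clk=0 g=1 b=1 j=1 d=0 h=0 c=0 e=0
t10.Δ0 f=0 k=1 clk=0 g=1 b=1 j=1 d=0 h=0 c=0 e=0
t10.Δ1 f=0 k=1 clk=1 g=1 b=1 j=1 d=1 h=0 c=0 e=0
t10.Δ2 f=0 k=1 clk=1 g=0 b=1 j=1 d=1 h=0 c=0 e=0
t10.Δ3 f=0 k=0 clk=1 g=0 b=1 j=1 d=1 h=0 c=0 e=0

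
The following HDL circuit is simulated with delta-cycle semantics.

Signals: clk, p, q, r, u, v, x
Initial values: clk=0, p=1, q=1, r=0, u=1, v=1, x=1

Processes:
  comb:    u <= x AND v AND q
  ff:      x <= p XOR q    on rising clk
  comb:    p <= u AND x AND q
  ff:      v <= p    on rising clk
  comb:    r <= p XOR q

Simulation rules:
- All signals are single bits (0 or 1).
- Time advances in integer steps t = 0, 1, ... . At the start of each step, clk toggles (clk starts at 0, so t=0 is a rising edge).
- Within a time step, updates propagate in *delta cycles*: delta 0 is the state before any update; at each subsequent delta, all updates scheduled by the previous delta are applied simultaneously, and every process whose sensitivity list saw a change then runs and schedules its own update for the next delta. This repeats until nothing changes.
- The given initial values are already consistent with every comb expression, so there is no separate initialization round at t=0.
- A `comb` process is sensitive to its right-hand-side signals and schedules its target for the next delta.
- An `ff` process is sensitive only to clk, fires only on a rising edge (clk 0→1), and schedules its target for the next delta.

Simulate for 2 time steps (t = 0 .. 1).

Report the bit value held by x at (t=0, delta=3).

0

t0.Δ0 q=1 u=1 v=1 p=1 x=1 clk=0 r=0
t0.Δ1 q=1 u=1 v=1 p=1 x=1 clk=1 r=0
t0.Δ2 q=1 u=1 v=1 p=1 x=0 clk=1 r=0
t0.Δ3 q=1 u=0 v=1 p=0 x=0 clk=1 r=0
t0.Δ4 q=1 u=0 v=1 p=0 x=0 clk=1 r=1
t1.Δ0 q=1 u=0 v=1 p=0 x=0 clk=1 r=1
t1.Δ1 q=1 u=0 v=1 p=0 x=0 clk=0 r=1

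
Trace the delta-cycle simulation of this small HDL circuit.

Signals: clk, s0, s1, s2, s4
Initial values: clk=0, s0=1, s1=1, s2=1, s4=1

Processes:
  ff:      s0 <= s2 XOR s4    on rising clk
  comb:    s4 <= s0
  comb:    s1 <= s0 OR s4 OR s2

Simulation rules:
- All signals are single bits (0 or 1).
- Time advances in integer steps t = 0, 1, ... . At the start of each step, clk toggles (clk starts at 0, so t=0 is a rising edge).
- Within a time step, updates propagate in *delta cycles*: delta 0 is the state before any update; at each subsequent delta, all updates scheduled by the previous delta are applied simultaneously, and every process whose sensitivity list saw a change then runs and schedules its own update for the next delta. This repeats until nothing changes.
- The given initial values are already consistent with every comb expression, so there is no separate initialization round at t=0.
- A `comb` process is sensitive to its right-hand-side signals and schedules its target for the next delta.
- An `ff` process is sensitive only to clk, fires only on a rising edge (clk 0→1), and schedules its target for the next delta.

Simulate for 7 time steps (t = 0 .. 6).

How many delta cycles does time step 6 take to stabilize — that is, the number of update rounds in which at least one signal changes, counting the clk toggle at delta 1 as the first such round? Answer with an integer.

3

t0.Δ0 s1=1 clk=0 s2=1 s0=1 s4=1
t0.Δ1 s1=1 clk=1 s2=1 s0=1 s4=1
t0.Δ2 s1=1 clk=1 s2=1 s0=0 s4=1
t0.Δ3 s1=1 clk=1 s2=1 s0=0 s4=0
t1.Δ0 s1=1 clk=1 s2=1 s0=0 s4=0
t1.Δ1 s1=1 clk=0 s2=1 s0=0 s4=0
t2.Δ0 s1=1 clk=0 s2=1 s0=0 s4=0
t2.Δ1 s1=1 clk=1 s2=1 s0=0 s4=0
t2.Δ2 s1=1 clk=1 s2=1 s0=1 s4=0
t2.Δ3 s1=1 clk=1 s2=1 s0=1 s4=1
t3.Δ0 s1=1 clk=1 s2=1 s0=1 s4=1
t3.Δ1 s1=1 clk=0 s2=1 s0=1 s4=1
t4.Δ0 s1=1 clk=0 s2=1 s0=1 s4=1
t4.Δ1 s1=1 clk=1 s2=1 s0=1 s4=1
t4.Δ2 s1=1 clk=1 s2=1 s0=0 s4=1
t4.Δ3 s1=1 clk=1 s2=1 s0=0 s4=0
t5.Δ0 s1=1 clk=1 s2=1 s0=0 s4=0
t5.Δ1 s1=1 clk=0 s2=1 s0=0 s4=0
t6.Δ0 s1=1 clk=0 s2=1 s0=0 s4=0
t6.Δ1 s1=1 clk=1 s2=1 s0=0 s4=0
t6.Δ2 s1=1 clk=1 s2=1 s0=1 s4=0
t6.Δ3 s1=1 clk=1 s2=1 s0=1 s4=1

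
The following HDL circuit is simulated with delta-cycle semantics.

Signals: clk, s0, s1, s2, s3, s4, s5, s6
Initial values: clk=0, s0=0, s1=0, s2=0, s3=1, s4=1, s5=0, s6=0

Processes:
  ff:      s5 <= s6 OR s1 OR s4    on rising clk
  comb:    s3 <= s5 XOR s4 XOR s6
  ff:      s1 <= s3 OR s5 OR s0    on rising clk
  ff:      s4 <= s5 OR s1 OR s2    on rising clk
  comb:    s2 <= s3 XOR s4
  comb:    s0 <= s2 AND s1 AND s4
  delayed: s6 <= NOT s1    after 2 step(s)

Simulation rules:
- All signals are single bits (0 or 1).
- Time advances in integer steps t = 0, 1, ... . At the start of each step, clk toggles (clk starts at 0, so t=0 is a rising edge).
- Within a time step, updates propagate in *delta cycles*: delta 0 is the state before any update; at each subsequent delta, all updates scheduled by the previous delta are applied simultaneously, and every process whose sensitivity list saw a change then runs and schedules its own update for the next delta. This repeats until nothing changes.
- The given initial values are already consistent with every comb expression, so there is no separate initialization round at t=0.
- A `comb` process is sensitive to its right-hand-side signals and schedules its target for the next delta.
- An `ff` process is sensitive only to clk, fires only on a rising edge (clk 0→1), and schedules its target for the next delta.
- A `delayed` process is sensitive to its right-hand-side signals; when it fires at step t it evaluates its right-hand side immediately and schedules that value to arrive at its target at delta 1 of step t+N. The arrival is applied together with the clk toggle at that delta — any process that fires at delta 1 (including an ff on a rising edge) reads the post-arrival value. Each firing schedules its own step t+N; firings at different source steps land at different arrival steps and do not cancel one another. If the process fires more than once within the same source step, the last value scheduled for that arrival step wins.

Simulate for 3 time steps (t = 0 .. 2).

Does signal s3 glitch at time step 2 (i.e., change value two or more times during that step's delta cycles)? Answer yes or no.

t0.Δ0 s6=0 s3=1 clk=0 s2=0 s5=0 s1=0 s0=0 s4=1
t0.Δ1 s6=0 s3=1 clk=1 s2=0 s5=0 s1=0 s0=0 s4=1
t0.Δ2 s6=0 s3=1 clk=1 s2=0 s5=1 s1=1 s0=0 s4=0
t0.Δ3 s6=0 s3=1 clk=1 s2=1 s5=1 s1=1 s0=0 s4=0
t1.Δ0 s6=0 s3=1 clk=1 s2=1 s5=1 s1=1 s0=0 s4=0
t1.Δ1 s6=0 s3=1 clk=0 s2=1 s5=1 s1=1 s0=0 s4=0
t2.Δ0 s6=0 s3=1 clk=0 s2=1 s5=1 s1=1 s0=0 s4=0
t2.Δ1 s6=0 s3=1 clk=1 s2=1 s5=1 s1=1 s0=0 s4=0
t2.Δ2 s6=0 s3=1 clk=1 s2=1 s5=1 s1=1 s0=0 s4=1
t2.Δ3 s6=0 s3=0 clk=1 s2=0 s5=1 s1=1 s0=1 s4=1
t2.Δ4 s6=0 s3=0 clk=1 s2=1 s5=1 s1=1 s0=0 s4=1
t2.Δ5 s6=0 s3=0 clk=1 s2=1 s5=1 s1=1 s0=1 s4=1

no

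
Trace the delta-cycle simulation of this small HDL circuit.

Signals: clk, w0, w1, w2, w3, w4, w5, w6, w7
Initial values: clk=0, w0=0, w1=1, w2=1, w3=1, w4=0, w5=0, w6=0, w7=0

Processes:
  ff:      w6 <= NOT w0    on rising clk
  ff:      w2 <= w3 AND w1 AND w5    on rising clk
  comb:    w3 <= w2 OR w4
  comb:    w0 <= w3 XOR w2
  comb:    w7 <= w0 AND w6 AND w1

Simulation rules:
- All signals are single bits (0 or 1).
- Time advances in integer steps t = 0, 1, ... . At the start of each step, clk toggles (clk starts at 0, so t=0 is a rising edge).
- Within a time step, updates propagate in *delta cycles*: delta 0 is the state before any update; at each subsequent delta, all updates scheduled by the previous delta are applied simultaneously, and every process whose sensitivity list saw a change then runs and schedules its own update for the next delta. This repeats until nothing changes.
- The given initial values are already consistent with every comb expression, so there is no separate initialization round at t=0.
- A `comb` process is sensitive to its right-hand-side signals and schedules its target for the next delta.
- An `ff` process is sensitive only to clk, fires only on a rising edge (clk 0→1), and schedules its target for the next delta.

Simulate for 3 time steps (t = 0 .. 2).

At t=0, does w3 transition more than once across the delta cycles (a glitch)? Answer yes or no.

no

[bits: clk,w1,w7,w6,w2,w5,w0,w4,w3]
t=0: Δ0=010010001 Δ1=110010001 Δ2=110100001 Δ3=110100100 Δ4=111100000 Δ5=110100000 | 5Δ
t=1: Δ0=110100000 Δ1=010100000 | 1Δ
t=2: Δ0=010100000 Δ1=110100000 | 1Δ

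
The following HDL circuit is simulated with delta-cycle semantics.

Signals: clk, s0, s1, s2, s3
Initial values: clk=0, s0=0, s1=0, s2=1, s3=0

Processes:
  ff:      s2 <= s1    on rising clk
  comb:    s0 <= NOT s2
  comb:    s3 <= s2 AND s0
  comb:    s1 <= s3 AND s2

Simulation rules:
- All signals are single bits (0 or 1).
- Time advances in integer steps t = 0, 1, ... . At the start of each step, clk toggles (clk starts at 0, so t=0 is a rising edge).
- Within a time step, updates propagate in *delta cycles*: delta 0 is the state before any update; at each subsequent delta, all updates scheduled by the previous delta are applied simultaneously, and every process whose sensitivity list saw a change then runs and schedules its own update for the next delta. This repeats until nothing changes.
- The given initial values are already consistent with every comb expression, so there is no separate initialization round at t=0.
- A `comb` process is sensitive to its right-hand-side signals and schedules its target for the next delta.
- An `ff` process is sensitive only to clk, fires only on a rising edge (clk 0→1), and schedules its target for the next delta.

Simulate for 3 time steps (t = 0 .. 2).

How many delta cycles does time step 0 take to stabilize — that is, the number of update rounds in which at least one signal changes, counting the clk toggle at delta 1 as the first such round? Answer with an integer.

t=0 Δ0: s1=0 s3=0 clk=0 s0=0 s2=1
  Δ1: clk:0→1
  Δ2: s2:1→0
  Δ3: s0:0→1
  (3Δ to stable)
t=1 Δ0: s1=0 s3=0 clk=1 s0=1 s2=0
  Δ1: clk:1→0
  (1Δ to stable)
t=2 Δ0: s1=0 s3=0 clk=0 s0=1 s2=0
  Δ1: clk:0→1
  (1Δ to stable)

3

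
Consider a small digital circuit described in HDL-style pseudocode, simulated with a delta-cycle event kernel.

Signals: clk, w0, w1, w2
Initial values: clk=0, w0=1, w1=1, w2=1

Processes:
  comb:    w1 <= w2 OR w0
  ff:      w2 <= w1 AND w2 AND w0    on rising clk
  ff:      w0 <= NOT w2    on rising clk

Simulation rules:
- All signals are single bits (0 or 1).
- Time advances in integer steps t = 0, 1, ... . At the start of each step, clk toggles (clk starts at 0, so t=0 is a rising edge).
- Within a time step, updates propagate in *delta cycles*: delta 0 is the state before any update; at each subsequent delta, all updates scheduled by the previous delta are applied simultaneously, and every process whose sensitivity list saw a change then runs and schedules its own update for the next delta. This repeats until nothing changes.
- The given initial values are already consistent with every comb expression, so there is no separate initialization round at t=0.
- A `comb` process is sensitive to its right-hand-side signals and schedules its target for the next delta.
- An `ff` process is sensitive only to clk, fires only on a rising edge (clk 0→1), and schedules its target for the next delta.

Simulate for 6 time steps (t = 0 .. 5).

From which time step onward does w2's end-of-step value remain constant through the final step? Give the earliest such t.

[bits: w1,w2,clk,w0]
t=0: Δ0=1101 Δ1=1111 Δ2=1110 | 2Δ
t=1: Δ0=1110 Δ1=1100 | 1Δ
t=2: Δ0=1100 Δ1=1110 Δ2=1010 Δ3=0010 | 3Δ
t=3: Δ0=0010 Δ1=0000 | 1Δ
t=4: Δ0=0000 Δ1=0010 Δ2=0011 Δ3=1011 | 3Δ
t=5: Δ0=1011 Δ1=1001 | 1Δ

2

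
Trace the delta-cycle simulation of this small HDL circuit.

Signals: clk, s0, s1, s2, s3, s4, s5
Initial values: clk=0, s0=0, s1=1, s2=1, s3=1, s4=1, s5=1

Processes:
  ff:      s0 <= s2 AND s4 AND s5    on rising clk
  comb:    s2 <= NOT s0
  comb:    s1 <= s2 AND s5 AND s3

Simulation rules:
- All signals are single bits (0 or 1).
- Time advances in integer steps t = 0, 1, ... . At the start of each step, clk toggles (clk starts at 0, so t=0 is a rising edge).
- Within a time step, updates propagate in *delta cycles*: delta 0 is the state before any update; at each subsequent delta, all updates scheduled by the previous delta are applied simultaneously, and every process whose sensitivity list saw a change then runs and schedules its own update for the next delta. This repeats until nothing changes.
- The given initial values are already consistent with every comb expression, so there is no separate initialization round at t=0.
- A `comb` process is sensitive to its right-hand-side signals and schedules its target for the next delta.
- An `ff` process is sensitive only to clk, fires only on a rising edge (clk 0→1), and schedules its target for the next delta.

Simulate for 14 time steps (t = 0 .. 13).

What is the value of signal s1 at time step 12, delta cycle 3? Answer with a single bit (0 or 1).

1

t=0 Δ0: s0=0 s1=1 s3=1 s4=1 s5=1 s2=1 clk=0
  Δ1: clk:0→1
  Δ2: s0:0→1
  Δ3: s2:1→0
  Δ4: s1:1→0
  (4Δ to stable)
t=1 Δ0: s0=1 s1=0 s3=1 s4=1 s5=1 s2=0 clk=1
  Δ1: clk:1→0
  (1Δ to stable)
t=2 Δ0: s0=1 s1=0 s3=1 s4=1 s5=1 s2=0 clk=0
  Δ1: clk:0→1
  Δ2: s0:1→0
  Δ3: s2:0→1
  Δ4: s1:0→1
  (4Δ to stable)
t=3 Δ0: s0=0 s1=1 s3=1 s4=1 s5=1 s2=1 clk=1
  Δ1: clk:1→0
  (1Δ to stable)
t=4 Δ0: s0=0 s1=1 s3=1 s4=1 s5=1 s2=1 clk=0
  Δ1: clk:0→1
  Δ2: s0:0→1
  Δ3: s2:1→0
  Δ4: s1:1→0
  (4Δ to stable)
t=5 Δ0: s0=1 s1=0 s3=1 s4=1 s5=1 s2=0 clk=1
  Δ1: clk:1→0
  (1Δ to stable)
t=6 Δ0: s0=1 s1=0 s3=1 s4=1 s5=1 s2=0 clk=0
  Δ1: clk:0→1
  Δ2: s0:1→0
  Δ3: s2:0→1
  Δ4: s1:0→1
  (4Δ to stable)
t=7 Δ0: s0=0 s1=1 s3=1 s4=1 s5=1 s2=1 clk=1
  Δ1: clk:1→0
  (1Δ to stable)
t=8 Δ0: s0=0 s1=1 s3=1 s4=1 s5=1 s2=1 clk=0
  Δ1: clk:0→1
  Δ2: s0:0→1
  Δ3: s2:1→0
  Δ4: s1:1→0
  (4Δ to stable)
t=9 Δ0: s0=1 s1=0 s3=1 s4=1 s5=1 s2=0 clk=1
  Δ1: clk:1→0
  (1Δ to stable)
t=10 Δ0: s0=1 s1=0 s3=1 s4=1 s5=1 s2=0 clk=0
  Δ1: clk:0→1
  Δ2: s0:1→0
  Δ3: s2:0→1
  Δ4: s1:0→1
  (4Δ to stable)
t=11 Δ0: s0=0 s1=1 s3=1 s4=1 s5=1 s2=1 clk=1
  Δ1: clk:1→0
  (1Δ to stable)
t=12 Δ0: s0=0 s1=1 s3=1 s4=1 s5=1 s2=1 clk=0
  Δ1: clk:0→1
  Δ2: s0:0→1
  Δ3: s2:1→0
  Δ4: s1:1→0
  (4Δ to stable)
t=13 Δ0: s0=1 s1=0 s3=1 s4=1 s5=1 s2=0 clk=1
  Δ1: clk:1→0
  (1Δ to stable)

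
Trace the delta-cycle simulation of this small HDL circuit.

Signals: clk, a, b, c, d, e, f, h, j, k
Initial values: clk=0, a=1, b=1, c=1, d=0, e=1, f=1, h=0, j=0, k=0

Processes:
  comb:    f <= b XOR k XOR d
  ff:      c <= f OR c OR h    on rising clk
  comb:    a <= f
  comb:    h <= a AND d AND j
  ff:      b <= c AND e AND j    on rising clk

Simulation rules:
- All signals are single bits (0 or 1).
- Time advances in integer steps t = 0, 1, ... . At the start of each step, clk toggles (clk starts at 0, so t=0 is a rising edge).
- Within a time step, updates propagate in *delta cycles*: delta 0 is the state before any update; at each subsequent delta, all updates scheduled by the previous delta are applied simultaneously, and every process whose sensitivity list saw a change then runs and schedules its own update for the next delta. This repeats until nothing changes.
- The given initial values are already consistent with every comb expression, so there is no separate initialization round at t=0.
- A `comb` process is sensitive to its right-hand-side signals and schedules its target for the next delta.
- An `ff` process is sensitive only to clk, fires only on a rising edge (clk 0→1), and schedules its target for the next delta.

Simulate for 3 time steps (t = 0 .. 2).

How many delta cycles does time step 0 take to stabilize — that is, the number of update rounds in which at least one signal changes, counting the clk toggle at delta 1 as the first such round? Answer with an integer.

4

[bits: e,c,h,b,j,k,clk,d,a,f]
t=0: Δ0=1101000011 Δ1=1101001011 Δ2=1100001011 Δ3=1100001010 Δ4=1100001000 | 4Δ
t=1: Δ0=1100001000 Δ1=1100000000 | 1Δ
t=2: Δ0=1100000000 Δ1=1100001000 | 1Δ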